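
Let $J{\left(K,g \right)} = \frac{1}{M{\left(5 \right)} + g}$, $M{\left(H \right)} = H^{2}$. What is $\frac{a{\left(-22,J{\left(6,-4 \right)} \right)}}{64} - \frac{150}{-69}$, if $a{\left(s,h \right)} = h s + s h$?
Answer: $\frac{16547}{7728} \approx 2.1412$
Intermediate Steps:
$J{\left(K,g \right)} = \frac{1}{25 + g}$ ($J{\left(K,g \right)} = \frac{1}{5^{2} + g} = \frac{1}{25 + g}$)
$a{\left(s,h \right)} = 2 h s$ ($a{\left(s,h \right)} = h s + h s = 2 h s$)
$\frac{a{\left(-22,J{\left(6,-4 \right)} \right)}}{64} - \frac{150}{-69} = \frac{2 \frac{1}{25 - 4} \left(-22\right)}{64} - \frac{150}{-69} = 2 \cdot \frac{1}{21} \left(-22\right) \frac{1}{64} - - \frac{50}{23} = 2 \cdot \frac{1}{21} \left(-22\right) \frac{1}{64} + \frac{50}{23} = \left(- \frac{44}{21}\right) \frac{1}{64} + \frac{50}{23} = - \frac{11}{336} + \frac{50}{23} = \frac{16547}{7728}$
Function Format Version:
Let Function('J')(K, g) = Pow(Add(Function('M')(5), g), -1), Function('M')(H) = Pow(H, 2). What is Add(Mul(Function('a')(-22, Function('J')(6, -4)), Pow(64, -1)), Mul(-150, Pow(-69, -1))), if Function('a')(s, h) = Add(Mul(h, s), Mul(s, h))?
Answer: Rational(16547, 7728) ≈ 2.1412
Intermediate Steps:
Function('J')(K, g) = Pow(Add(25, g), -1) (Function('J')(K, g) = Pow(Add(Pow(5, 2), g), -1) = Pow(Add(25, g), -1))
Function('a')(s, h) = Mul(2, h, s) (Function('a')(s, h) = Add(Mul(h, s), Mul(h, s)) = Mul(2, h, s))
Add(Mul(Function('a')(-22, Function('J')(6, -4)), Pow(64, -1)), Mul(-150, Pow(-69, -1))) = Add(Mul(Mul(2, Pow(Add(25, -4), -1), -22), Pow(64, -1)), Mul(-150, Pow(-69, -1))) = Add(Mul(Mul(2, Pow(21, -1), -22), Rational(1, 64)), Mul(-150, Rational(-1, 69))) = Add(Mul(Mul(2, Rational(1, 21), -22), Rational(1, 64)), Rational(50, 23)) = Add(Mul(Rational(-44, 21), Rational(1, 64)), Rational(50, 23)) = Add(Rational(-11, 336), Rational(50, 23)) = Rational(16547, 7728)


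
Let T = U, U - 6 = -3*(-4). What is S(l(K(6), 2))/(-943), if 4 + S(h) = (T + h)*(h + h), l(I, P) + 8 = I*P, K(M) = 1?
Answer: 148/943 ≈ 0.15695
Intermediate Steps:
U = 18 (U = 6 - 3*(-4) = 6 + 12 = 18)
T = 18
l(I, P) = -8 + I*P
S(h) = -4 + 2*h*(18 + h) (S(h) = -4 + (18 + h)*(h + h) = -4 + (18 + h)*(2*h) = -4 + 2*h*(18 + h))
S(l(K(6), 2))/(-943) = (-4 + 2*(-8 + 1*2)² + 36*(-8 + 1*2))/(-943) = (-4 + 2*(-8 + 2)² + 36*(-8 + 2))*(-1/943) = (-4 + 2*(-6)² + 36*(-6))*(-1/943) = (-4 + 2*36 - 216)*(-1/943) = (-4 + 72 - 216)*(-1/943) = -148*(-1/943) = 148/943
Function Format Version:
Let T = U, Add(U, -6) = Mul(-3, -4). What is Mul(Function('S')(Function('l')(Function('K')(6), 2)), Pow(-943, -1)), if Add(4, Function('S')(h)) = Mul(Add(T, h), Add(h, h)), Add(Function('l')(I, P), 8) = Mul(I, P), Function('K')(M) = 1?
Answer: Rational(148, 943) ≈ 0.15695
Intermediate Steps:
U = 18 (U = Add(6, Mul(-3, -4)) = Add(6, 12) = 18)
T = 18
Function('l')(I, P) = Add(-8, Mul(I, P))
Function('S')(h) = Add(-4, Mul(2, h, Add(18, h))) (Function('S')(h) = Add(-4, Mul(Add(18, h), Add(h, h))) = Add(-4, Mul(Add(18, h), Mul(2, h))) = Add(-4, Mul(2, h, Add(18, h))))
Mul(Function('S')(Function('l')(Function('K')(6), 2)), Pow(-943, -1)) = Mul(Add(-4, Mul(2, Pow(Add(-8, Mul(1, 2)), 2)), Mul(36, Add(-8, Mul(1, 2)))), Pow(-943, -1)) = Mul(Add(-4, Mul(2, Pow(Add(-8, 2), 2)), Mul(36, Add(-8, 2))), Rational(-1, 943)) = Mul(Add(-4, Mul(2, Pow(-6, 2)), Mul(36, -6)), Rational(-1, 943)) = Mul(Add(-4, Mul(2, 36), -216), Rational(-1, 943)) = Mul(Add(-4, 72, -216), Rational(-1, 943)) = Mul(-148, Rational(-1, 943)) = Rational(148, 943)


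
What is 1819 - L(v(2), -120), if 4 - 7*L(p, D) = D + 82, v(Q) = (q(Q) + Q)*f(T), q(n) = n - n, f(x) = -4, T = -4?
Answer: 1813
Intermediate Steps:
q(n) = 0
v(Q) = -4*Q (v(Q) = (0 + Q)*(-4) = Q*(-4) = -4*Q)
L(p, D) = -78/7 - D/7 (L(p, D) = 4/7 - (D + 82)/7 = 4/7 - (82 + D)/7 = 4/7 + (-82/7 - D/7) = -78/7 - D/7)
1819 - L(v(2), -120) = 1819 - (-78/7 - ⅐*(-120)) = 1819 - (-78/7 + 120/7) = 1819 - 1*6 = 1819 - 6 = 1813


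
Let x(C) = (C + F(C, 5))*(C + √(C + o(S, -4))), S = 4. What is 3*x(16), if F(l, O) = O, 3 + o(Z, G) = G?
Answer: 1197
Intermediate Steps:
o(Z, G) = -3 + G
x(C) = (5 + C)*(C + √(-7 + C)) (x(C) = (C + 5)*(C + √(C + (-3 - 4))) = (5 + C)*(C + √(C - 7)) = (5 + C)*(C + √(-7 + C)))
3*x(16) = 3*(16² + 5*16 + 5*√(-7 + 16) + 16*√(-7 + 16)) = 3*(256 + 80 + 5*√9 + 16*√9) = 3*(256 + 80 + 5*3 + 16*3) = 3*(256 + 80 + 15 + 48) = 3*399 = 1197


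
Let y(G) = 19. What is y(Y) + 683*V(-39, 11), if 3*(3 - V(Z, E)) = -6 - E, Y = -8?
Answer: 17815/3 ≈ 5938.3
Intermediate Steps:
V(Z, E) = 5 + E/3 (V(Z, E) = 3 - (-6 - E)/3 = 3 + (2 + E/3) = 5 + E/3)
y(Y) + 683*V(-39, 11) = 19 + 683*(5 + (⅓)*11) = 19 + 683*(5 + 11/3) = 19 + 683*(26/3) = 19 + 17758/3 = 17815/3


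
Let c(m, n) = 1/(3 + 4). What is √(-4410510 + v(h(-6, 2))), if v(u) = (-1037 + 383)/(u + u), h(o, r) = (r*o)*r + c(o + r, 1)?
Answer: 3*I*√13667147903/167 ≈ 2100.1*I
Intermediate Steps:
c(m, n) = ⅐ (c(m, n) = 1/7 = ⅐)
h(o, r) = ⅐ + o*r² (h(o, r) = (r*o)*r + ⅐ = (o*r)*r + ⅐ = o*r² + ⅐ = ⅐ + o*r²)
v(u) = -327/u (v(u) = -654*1/(2*u) = -327/u)
√(-4410510 + v(h(-6, 2))) = √(-4410510 - 327/(⅐ - 6*2²)) = √(-4410510 - 327/(⅐ - 6*4)) = √(-4410510 - 327/(⅐ - 24)) = √(-4410510 - 327/(-167/7)) = √(-4410510 - 327*(-7/167)) = √(-4410510 + 2289/167) = √(-736552881/167) = 3*I*√13667147903/167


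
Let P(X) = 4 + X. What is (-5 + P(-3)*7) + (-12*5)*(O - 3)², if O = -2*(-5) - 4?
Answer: -538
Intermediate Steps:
O = 6 (O = 10 - 4 = 6)
(-5 + P(-3)*7) + (-12*5)*(O - 3)² = (-5 + (4 - 3)*7) + (-12*5)*(6 - 3)² = (-5 + 1*7) - 60*3² = (-5 + 7) - 60*9 = 2 - 540 = -538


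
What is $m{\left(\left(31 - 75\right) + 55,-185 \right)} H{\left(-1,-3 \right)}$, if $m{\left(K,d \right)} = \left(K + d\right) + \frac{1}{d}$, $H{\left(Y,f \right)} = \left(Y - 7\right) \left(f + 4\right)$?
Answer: $\frac{257528}{185} \approx 1392.0$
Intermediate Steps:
$H{\left(Y,f \right)} = \left(-7 + Y\right) \left(4 + f\right)$
$m{\left(K,d \right)} = K + d + \frac{1}{d}$
$m{\left(\left(31 - 75\right) + 55,-185 \right)} H{\left(-1,-3 \right)} = \left(\left(\left(31 - 75\right) + 55\right) - 185 + \frac{1}{-185}\right) \left(-28 - -21 + 4 \left(-1\right) - -3\right) = \left(\left(-44 + 55\right) - 185 - \frac{1}{185}\right) \left(-28 + 21 - 4 + 3\right) = \left(11 - 185 - \frac{1}{185}\right) \left(-8\right) = \left(- \frac{32191}{185}\right) \left(-8\right) = \frac{257528}{185}$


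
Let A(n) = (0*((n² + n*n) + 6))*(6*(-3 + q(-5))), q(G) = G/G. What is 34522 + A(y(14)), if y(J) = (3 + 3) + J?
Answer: 34522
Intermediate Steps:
q(G) = 1
y(J) = 6 + J
A(n) = 0 (A(n) = (0*((n² + n*n) + 6))*(6*(-3 + 1)) = (0*((n² + n²) + 6))*(6*(-2)) = (0*(2*n² + 6))*(-12) = (0*(6 + 2*n²))*(-12) = 0*(-12) = 0)
34522 + A(y(14)) = 34522 + 0 = 34522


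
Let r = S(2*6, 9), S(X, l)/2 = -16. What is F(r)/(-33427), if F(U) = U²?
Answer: -1024/33427 ≈ -0.030634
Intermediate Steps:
S(X, l) = -32 (S(X, l) = 2*(-16) = -32)
r = -32
F(r)/(-33427) = (-32)²/(-33427) = 1024*(-1/33427) = -1024/33427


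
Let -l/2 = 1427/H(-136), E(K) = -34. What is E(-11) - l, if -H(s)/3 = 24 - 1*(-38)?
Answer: -4589/93 ≈ -49.344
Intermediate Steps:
H(s) = -186 (H(s) = -3*(24 - 1*(-38)) = -3*(24 + 38) = -3*62 = -186)
l = 1427/93 (l = -2854/(-186) = -2854*(-1)/186 = -2*(-1427/186) = 1427/93 ≈ 15.344)
E(-11) - l = -34 - 1*1427/93 = -34 - 1427/93 = -4589/93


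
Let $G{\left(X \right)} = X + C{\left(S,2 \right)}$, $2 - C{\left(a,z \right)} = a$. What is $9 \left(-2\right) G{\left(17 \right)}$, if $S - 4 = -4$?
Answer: $-342$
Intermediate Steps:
$S = 0$ ($S = 4 - 4 = 0$)
$C{\left(a,z \right)} = 2 - a$
$G{\left(X \right)} = 2 + X$ ($G{\left(X \right)} = X + \left(2 - 0\right) = X + \left(2 + 0\right) = X + 2 = 2 + X$)
$9 \left(-2\right) G{\left(17 \right)} = 9 \left(-2\right) \left(2 + 17\right) = \left(-18\right) 19 = -342$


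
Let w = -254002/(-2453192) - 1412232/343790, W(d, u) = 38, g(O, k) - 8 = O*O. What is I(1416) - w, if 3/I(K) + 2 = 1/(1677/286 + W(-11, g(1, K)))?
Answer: 2977689208723/1197302478135 ≈ 2.4870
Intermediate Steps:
g(O, k) = 8 + O² (g(O, k) = 8 + O*O = 8 + O²)
I(K) = -965/636 (I(K) = 3/(-2 + 1/(1677/286 + 38)) = 3/(-2 + 1/(1677*(1/286) + 38)) = 3/(-2 + 1/(129/22 + 38)) = 3/(-2 + 1/(965/22)) = 3/(-2 + 22/965) = 3/(-1908/965) = 3*(-965/1908) = -965/636)
w = -120612603463/30120817060 (w = -254002*(-1/2453192) - 1412232*1/343790 = 18143/175228 - 706116/171895 = -120612603463/30120817060 ≈ -4.0043)
I(1416) - w = -965/636 - 1*(-120612603463/30120817060) = -965/636 + 120612603463/30120817060 = 2977689208723/1197302478135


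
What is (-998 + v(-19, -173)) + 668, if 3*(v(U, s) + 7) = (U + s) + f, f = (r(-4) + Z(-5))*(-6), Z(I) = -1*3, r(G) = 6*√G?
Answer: -395 - 24*I ≈ -395.0 - 24.0*I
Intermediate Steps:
Z(I) = -3
f = 18 - 72*I (f = (6*√(-4) - 3)*(-6) = (6*(2*I) - 3)*(-6) = (12*I - 3)*(-6) = (-3 + 12*I)*(-6) = 18 - 72*I ≈ 18.0 - 72.0*I)
v(U, s) = -1 - 24*I + U/3 + s/3 (v(U, s) = -7 + ((U + s) + (18 - 72*I))/3 = -7 + (18 + U + s - 72*I)/3 = -7 + (6 - 24*I + U/3 + s/3) = -1 - 24*I + U/3 + s/3)
(-998 + v(-19, -173)) + 668 = (-998 + (-1 - 24*I + (⅓)*(-19) + (⅓)*(-173))) + 668 = (-998 + (-1 - 24*I - 19/3 - 173/3)) + 668 = (-998 + (-65 - 24*I)) + 668 = (-1063 - 24*I) + 668 = -395 - 24*I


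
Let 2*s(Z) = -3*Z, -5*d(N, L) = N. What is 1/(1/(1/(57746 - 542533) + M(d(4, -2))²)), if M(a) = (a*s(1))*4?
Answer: 279237287/12119675 ≈ 23.040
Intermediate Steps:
d(N, L) = -N/5
s(Z) = -3*Z/2 (s(Z) = (-3*Z)/2 = -3*Z/2)
M(a) = -6*a (M(a) = (a*(-3/2*1))*4 = (a*(-3/2))*4 = -3*a/2*4 = -6*a)
1/(1/(1/(57746 - 542533) + M(d(4, -2))²)) = 1/(1/(1/(57746 - 542533) + (-(-6)*4/5)²)) = 1/(1/(1/(-484787) + (-6*(-⅘))²)) = 1/(1/(-1/484787 + (24/5)²)) = 1/(1/(-1/484787 + 576/25)) = 1/(1/(279237287/12119675)) = 1/(12119675/279237287) = 279237287/12119675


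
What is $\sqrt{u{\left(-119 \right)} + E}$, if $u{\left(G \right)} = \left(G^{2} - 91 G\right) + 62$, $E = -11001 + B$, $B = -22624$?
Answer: $i \sqrt{8573} \approx 92.59 i$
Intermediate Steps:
$E = -33625$ ($E = -11001 - 22624 = -33625$)
$u{\left(G \right)} = 62 + G^{2} - 91 G$
$\sqrt{u{\left(-119 \right)} + E} = \sqrt{\left(62 + \left(-119\right)^{2} - -10829\right) - 33625} = \sqrt{\left(62 + 14161 + 10829\right) - 33625} = \sqrt{25052 - 33625} = \sqrt{-8573} = i \sqrt{8573}$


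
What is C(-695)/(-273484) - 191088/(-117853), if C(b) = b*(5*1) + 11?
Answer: 13166938346/8057727463 ≈ 1.6341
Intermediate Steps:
C(b) = 11 + 5*b (C(b) = b*5 + 11 = 5*b + 11 = 11 + 5*b)
C(-695)/(-273484) - 191088/(-117853) = (11 + 5*(-695))/(-273484) - 191088/(-117853) = (11 - 3475)*(-1/273484) - 191088*(-1/117853) = -3464*(-1/273484) + 191088/117853 = 866/68371 + 191088/117853 = 13166938346/8057727463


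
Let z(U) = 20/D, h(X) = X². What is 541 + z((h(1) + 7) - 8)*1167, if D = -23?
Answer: -10897/23 ≈ -473.78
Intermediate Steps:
z(U) = -20/23 (z(U) = 20/(-23) = 20*(-1/23) = -20/23)
541 + z((h(1) + 7) - 8)*1167 = 541 - 20/23*1167 = 541 - 23340/23 = -10897/23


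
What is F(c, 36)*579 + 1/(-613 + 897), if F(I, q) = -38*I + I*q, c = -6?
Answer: 1973233/284 ≈ 6948.0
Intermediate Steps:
F(c, 36)*579 + 1/(-613 + 897) = -6*(-38 + 36)*579 + 1/(-613 + 897) = -6*(-2)*579 + 1/284 = 12*579 + 1/284 = 6948 + 1/284 = 1973233/284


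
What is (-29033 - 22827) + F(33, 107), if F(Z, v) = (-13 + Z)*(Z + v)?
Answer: -49060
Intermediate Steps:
(-29033 - 22827) + F(33, 107) = (-29033 - 22827) + (33² - 13*33 - 13*107 + 33*107) = -51860 + (1089 - 429 - 1391 + 3531) = -51860 + 2800 = -49060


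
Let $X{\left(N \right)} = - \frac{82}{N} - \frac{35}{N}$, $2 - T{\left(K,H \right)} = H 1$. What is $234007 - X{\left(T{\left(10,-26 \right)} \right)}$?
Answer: $\frac{6552313}{28} \approx 2.3401 \cdot 10^{5}$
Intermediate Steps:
$T{\left(K,H \right)} = 2 - H$ ($T{\left(K,H \right)} = 2 - H 1 = 2 - H$)
$X{\left(N \right)} = - \frac{117}{N}$
$234007 - X{\left(T{\left(10,-26 \right)} \right)} = 234007 - - \frac{117}{2 - -26} = 234007 - - \frac{117}{2 + 26} = 234007 - - \frac{117}{28} = 234007 + \frac{117}{28} = \frac{6552313}{28}$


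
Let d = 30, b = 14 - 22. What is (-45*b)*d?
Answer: 10800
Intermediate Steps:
b = -8
(-45*b)*d = -45*(-8)*30 = 360*30 = 10800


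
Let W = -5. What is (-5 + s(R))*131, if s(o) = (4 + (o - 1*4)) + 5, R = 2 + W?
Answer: -393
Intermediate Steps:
R = -3 (R = 2 - 5 = -3)
s(o) = 5 + o (s(o) = (4 + (o - 4)) + 5 = (4 + (-4 + o)) + 5 = o + 5 = 5 + o)
(-5 + s(R))*131 = (-5 + (5 - 3))*131 = (-5 + 2)*131 = -3*131 = -393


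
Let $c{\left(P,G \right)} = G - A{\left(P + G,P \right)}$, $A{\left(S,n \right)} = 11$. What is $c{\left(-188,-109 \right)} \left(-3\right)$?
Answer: $360$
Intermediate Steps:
$c{\left(P,G \right)} = -11 + G$ ($c{\left(P,G \right)} = G - 11 = -11 + G$)
$c{\left(-188,-109 \right)} \left(-3\right) = \left(-11 - 109\right) \left(-3\right) = \left(-120\right) \left(-3\right) = 360$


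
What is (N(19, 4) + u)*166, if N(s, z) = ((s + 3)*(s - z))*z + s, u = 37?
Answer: 228416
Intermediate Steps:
N(s, z) = s + z*(3 + s)*(s - z) (N(s, z) = ((3 + s)*(s - z))*z + s = z*(3 + s)*(s - z) + s = s + z*(3 + s)*(s - z))
(N(19, 4) + u)*166 = ((19 - 3*4² + 4*19² - 1*19*4² + 3*19*4) + 37)*166 = ((19 - 3*16 + 4*361 - 1*19*16 + 228) + 37)*166 = ((19 - 48 + 1444 - 304 + 228) + 37)*166 = (1339 + 37)*166 = 1376*166 = 228416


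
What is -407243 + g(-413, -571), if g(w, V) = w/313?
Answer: -127467472/313 ≈ -4.0724e+5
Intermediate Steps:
g(w, V) = w/313 (g(w, V) = w*(1/313) = w/313)
-407243 + g(-413, -571) = -407243 + (1/313)*(-413) = -407243 - 413/313 = -127467472/313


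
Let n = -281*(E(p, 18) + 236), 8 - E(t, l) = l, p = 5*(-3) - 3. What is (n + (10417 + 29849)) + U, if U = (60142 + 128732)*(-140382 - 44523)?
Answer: -34923770210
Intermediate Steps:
p = -18 (p = -15 - 3 = -18)
U = -34923746970 (U = 188874*(-184905) = -34923746970)
E(t, l) = 8 - l
n = -63506 (n = -281*((8 - 1*18) + 236) = -281*((8 - 18) + 236) = -281*(-10 + 236) = -281*226 = -63506)
(n + (10417 + 29849)) + U = (-63506 + (10417 + 29849)) - 34923746970 = (-63506 + 40266) - 34923746970 = -23240 - 34923746970 = -34923770210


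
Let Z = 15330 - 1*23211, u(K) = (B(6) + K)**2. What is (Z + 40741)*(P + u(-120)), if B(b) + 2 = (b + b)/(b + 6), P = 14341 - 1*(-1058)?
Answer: 987114400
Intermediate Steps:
P = 15399 (P = 14341 + 1058 = 15399)
B(b) = -2 + 2*b/(6 + b) (B(b) = -2 + (b + b)/(b + 6) = -2 + (2*b)/(6 + b) = -2 + 2*b/(6 + b))
u(K) = (-1 + K)**2 (u(K) = (-12/(6 + 6) + K)**2 = (-12/12 + K)**2 = (-12*1/12 + K)**2 = (-1 + K)**2)
Z = -7881 (Z = 15330 - 23211 = -7881)
(Z + 40741)*(P + u(-120)) = (-7881 + 40741)*(15399 + (-1 - 120)**2) = 32860*(15399 + (-121)**2) = 32860*(15399 + 14641) = 32860*30040 = 987114400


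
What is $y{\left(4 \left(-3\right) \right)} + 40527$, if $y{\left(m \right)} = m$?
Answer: $40515$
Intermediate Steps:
$y{\left(4 \left(-3\right) \right)} + 40527 = 4 \left(-3\right) + 40527 = -12 + 40527 = 40515$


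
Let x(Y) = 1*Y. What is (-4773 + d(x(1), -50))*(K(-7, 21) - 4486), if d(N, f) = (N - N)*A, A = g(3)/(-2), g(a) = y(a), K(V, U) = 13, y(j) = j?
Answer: 21349629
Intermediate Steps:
g(a) = a
x(Y) = Y
A = -3/2 (A = 3/(-2) = 3*(-½) = -3/2 ≈ -1.5000)
d(N, f) = 0 (d(N, f) = (N - N)*(-3/2) = 0*(-3/2) = 0)
(-4773 + d(x(1), -50))*(K(-7, 21) - 4486) = (-4773 + 0)*(13 - 4486) = -4773*(-4473) = 21349629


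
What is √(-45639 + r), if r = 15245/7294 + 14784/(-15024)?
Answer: 5*I*√9514933979509014/2283022 ≈ 213.63*I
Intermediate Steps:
r = 2525133/2283022 (r = 15245*(1/7294) + 14784*(-1/15024) = 15245/7294 - 308/313 = 2525133/2283022 ≈ 1.1060)
√(-45639 + r) = √(-45639 + 2525133/2283022) = √(-104192315925/2283022) = 5*I*√9514933979509014/2283022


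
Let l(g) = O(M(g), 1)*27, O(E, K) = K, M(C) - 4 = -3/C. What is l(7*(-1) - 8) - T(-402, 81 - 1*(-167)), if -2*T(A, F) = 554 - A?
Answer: 505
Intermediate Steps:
M(C) = 4 - 3/C
T(A, F) = -277 + A/2 (T(A, F) = -(554 - A)/2 = -277 + A/2)
l(g) = 27 (l(g) = 1*27 = 27)
l(7*(-1) - 8) - T(-402, 81 - 1*(-167)) = 27 - (-277 + (1/2)*(-402)) = 27 - (-277 - 201) = 27 - 1*(-478) = 27 + 478 = 505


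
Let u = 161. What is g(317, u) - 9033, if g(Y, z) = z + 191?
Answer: -8681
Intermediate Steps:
g(Y, z) = 191 + z
g(317, u) - 9033 = (191 + 161) - 9033 = 352 - 9033 = -8681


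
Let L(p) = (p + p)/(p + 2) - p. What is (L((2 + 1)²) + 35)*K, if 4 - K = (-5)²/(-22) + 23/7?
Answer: 43320/847 ≈ 51.145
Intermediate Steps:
K = 285/154 (K = 4 - ((-5)²/(-22) + 23/7) = 4 - (25*(-1/22) + 23*(⅐)) = 4 - (-25/22 + 23/7) = 4 - 1*331/154 = 4 - 331/154 = 285/154 ≈ 1.8506)
L(p) = -p + 2*p/(2 + p) (L(p) = (2*p)/(2 + p) - p = 2*p/(2 + p) - p = -p + 2*p/(2 + p))
(L((2 + 1)²) + 35)*K = (-((2 + 1)²)²/(2 + (2 + 1)²) + 35)*(285/154) = (-(3²)²/(2 + 3²) + 35)*(285/154) = (-1*9²/(2 + 9) + 35)*(285/154) = (-1*81/11 + 35)*(285/154) = (-1*81*1/11 + 35)*(285/154) = (-81/11 + 35)*(285/154) = (304/11)*(285/154) = 43320/847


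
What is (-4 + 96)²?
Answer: 8464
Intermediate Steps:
(-4 + 96)² = 92² = 8464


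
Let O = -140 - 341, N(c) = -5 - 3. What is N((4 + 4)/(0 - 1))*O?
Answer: 3848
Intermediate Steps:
N(c) = -8
O = -481
N((4 + 4)/(0 - 1))*O = -8*(-481) = 3848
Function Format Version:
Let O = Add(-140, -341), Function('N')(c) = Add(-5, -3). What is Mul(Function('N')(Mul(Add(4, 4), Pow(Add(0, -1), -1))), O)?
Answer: 3848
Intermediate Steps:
Function('N')(c) = -8
O = -481
Mul(Function('N')(Mul(Add(4, 4), Pow(Add(0, -1), -1))), O) = Mul(-8, -481) = 3848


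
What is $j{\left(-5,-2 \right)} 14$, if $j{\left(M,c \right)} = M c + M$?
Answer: $70$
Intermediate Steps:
$j{\left(M,c \right)} = M + M c$
$j{\left(-5,-2 \right)} 14 = - 5 \left(1 - 2\right) 14 = \left(-5\right) \left(-1\right) 14 = 5 \cdot 14 = 70$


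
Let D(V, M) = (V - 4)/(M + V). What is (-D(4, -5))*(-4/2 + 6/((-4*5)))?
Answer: 0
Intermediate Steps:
D(V, M) = (-4 + V)/(M + V)
(-D(4, -5))*(-4/2 + 6/((-4*5))) = (-(-4 + 4)/(-5 + 4))*(-4/2 + 6/((-4*5))) = (-0/(-1))*(-4*½ + 6/(-20)) = (-(-1)*0)*(-2 + 6*(-1/20)) = (-1*0)*(-2 - 3/10) = 0*(-23/10) = 0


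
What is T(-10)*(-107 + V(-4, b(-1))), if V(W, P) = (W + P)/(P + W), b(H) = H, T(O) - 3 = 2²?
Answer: -742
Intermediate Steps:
T(O) = 7 (T(O) = 3 + 2² = 3 + 4 = 7)
V(W, P) = 1 (V(W, P) = (P + W)/(P + W) = 1)
T(-10)*(-107 + V(-4, b(-1))) = 7*(-107 + 1) = 7*(-106) = -742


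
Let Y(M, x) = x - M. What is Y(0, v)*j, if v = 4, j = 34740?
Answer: 138960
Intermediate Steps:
Y(0, v)*j = (4 - 1*0)*34740 = (4 + 0)*34740 = 4*34740 = 138960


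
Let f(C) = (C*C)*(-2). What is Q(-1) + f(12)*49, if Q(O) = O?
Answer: -14113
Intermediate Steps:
f(C) = -2*C² (f(C) = C²*(-2) = -2*C²)
Q(-1) + f(12)*49 = -1 - 2*12²*49 = -1 - 2*144*49 = -1 - 288*49 = -1 - 14112 = -14113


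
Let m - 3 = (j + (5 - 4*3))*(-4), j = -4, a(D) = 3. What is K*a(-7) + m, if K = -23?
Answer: -22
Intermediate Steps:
m = 47 (m = 3 + (-4 + (5 - 4*3))*(-4) = 3 + (-4 + (5 - 1*12))*(-4) = 3 + (-4 + (5 - 12))*(-4) = 3 + (-4 - 7)*(-4) = 3 - 11*(-4) = 3 + 44 = 47)
K*a(-7) + m = -23*3 + 47 = -69 + 47 = -22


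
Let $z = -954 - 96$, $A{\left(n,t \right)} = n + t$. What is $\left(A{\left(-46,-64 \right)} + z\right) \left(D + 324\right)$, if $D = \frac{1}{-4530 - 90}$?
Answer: $- \frac{86818982}{231} \approx -3.7584 \cdot 10^{5}$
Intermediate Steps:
$z = -1050$
$D = - \frac{1}{4620}$ ($D = \frac{1}{-4530 - 90} = \frac{1}{-4620} = - \frac{1}{4620} \approx -0.00021645$)
$\left(A{\left(-46,-64 \right)} + z\right) \left(D + 324\right) = \left(\left(-46 - 64\right) - 1050\right) \left(- \frac{1}{4620} + 324\right) = \left(-110 - 1050\right) \frac{1496879}{4620} = \left(-1160\right) \frac{1496879}{4620} = - \frac{86818982}{231}$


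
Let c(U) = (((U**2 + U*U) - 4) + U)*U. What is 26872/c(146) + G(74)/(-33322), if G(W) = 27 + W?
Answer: 66170845/52024005822 ≈ 0.0012719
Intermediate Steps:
c(U) = U*(-4 + U + 2*U**2) (c(U) = (((U**2 + U**2) - 4) + U)*U = ((2*U**2 - 4) + U)*U = ((-4 + 2*U**2) + U)*U = (-4 + U + 2*U**2)*U = U*(-4 + U + 2*U**2))
26872/c(146) + G(74)/(-33322) = 26872/((146*(-4 + 146 + 2*146**2))) + (27 + 74)/(-33322) = 26872/((146*(-4 + 146 + 2*21316))) + 101*(-1/33322) = 26872/((146*(-4 + 146 + 42632))) - 101/33322 = 26872/((146*42774)) - 101/33322 = 26872/6245004 - 101/33322 = 26872*(1/6245004) - 101/33322 = 6718/1561251 - 101/33322 = 66170845/52024005822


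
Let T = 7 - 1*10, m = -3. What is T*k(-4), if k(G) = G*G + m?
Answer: -39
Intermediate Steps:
T = -3 (T = 7 - 10 = -3)
k(G) = -3 + G² (k(G) = G*G - 3 = G² - 3 = -3 + G²)
T*k(-4) = -3*(-3 + (-4)²) = -3*(-3 + 16) = -3*13 = -39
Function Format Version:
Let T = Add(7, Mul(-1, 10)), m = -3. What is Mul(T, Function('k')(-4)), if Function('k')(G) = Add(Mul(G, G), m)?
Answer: -39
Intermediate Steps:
T = -3 (T = Add(7, -10) = -3)
Function('k')(G) = Add(-3, Pow(G, 2)) (Function('k')(G) = Add(Mul(G, G), -3) = Add(Pow(G, 2), -3) = Add(-3, Pow(G, 2)))
Mul(T, Function('k')(-4)) = Mul(-3, Add(-3, Pow(-4, 2))) = Mul(-3, Add(-3, 16)) = Mul(-3, 13) = -39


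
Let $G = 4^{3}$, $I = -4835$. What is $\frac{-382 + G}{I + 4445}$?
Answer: $\frac{53}{65} \approx 0.81538$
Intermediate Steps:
$G = 64$
$\frac{-382 + G}{I + 4445} = \frac{-382 + 64}{-4835 + 4445} = - \frac{318}{-390} = \left(-318\right) \left(- \frac{1}{390}\right) = \frac{53}{65}$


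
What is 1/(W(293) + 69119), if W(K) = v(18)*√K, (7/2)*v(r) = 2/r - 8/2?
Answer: 5598639/386972299741 + 90*√293/386972299741 ≈ 1.4472e-5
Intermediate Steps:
v(r) = -8/7 + 4/(7*r) (v(r) = 2*(2/r - 8/2)/7 = 2*(2/r - 8*½)/7 = 2*(2/r - 4)/7 = 2*(-4 + 2/r)/7 = -8/7 + 4/(7*r))
W(K) = -10*√K/9 (W(K) = ((4/7)*(1 - 2*18)/18)*√K = ((4/7)*(1/18)*(1 - 36))*√K = ((4/7)*(1/18)*(-35))*√K = -10*√K/9)
1/(W(293) + 69119) = 1/(-10*√293/9 + 69119) = 1/(69119 - 10*√293/9)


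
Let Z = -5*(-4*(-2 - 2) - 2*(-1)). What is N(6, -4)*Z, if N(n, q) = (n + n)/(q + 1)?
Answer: 360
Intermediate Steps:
N(n, q) = 2*n/(1 + q) (N(n, q) = (2*n)/(1 + q) = 2*n/(1 + q))
Z = -90 (Z = -5*(-4*(-4) + 2) = -5*(16 + 2) = -5*18 = -90)
N(6, -4)*Z = (2*6/(1 - 4))*(-90) = (2*6/(-3))*(-90) = (2*6*(-⅓))*(-90) = -4*(-90) = 360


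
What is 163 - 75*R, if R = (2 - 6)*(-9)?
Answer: -2537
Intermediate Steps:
R = 36 (R = -4*(-9) = 36)
163 - 75*R = 163 - 75*36 = 163 - 2700 = -2537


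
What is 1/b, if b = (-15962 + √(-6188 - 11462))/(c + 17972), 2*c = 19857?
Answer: -445347781/254803094 - 279005*I*√706/509606188 ≈ -1.7478 - 0.014547*I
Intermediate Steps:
c = 19857/2 (c = (½)*19857 = 19857/2 ≈ 9928.5)
b = -31924/55801 + 10*I*√706/55801 (b = (-15962 + √(-6188 - 11462))/(19857/2 + 17972) = (-15962 + √(-17650))/(55801/2) = (-15962 + 5*I*√706)*(2/55801) = -31924/55801 + 10*I*√706/55801 ≈ -0.5721 + 0.0047617*I)
1/b = 1/(-31924/55801 + 10*I*√706/55801)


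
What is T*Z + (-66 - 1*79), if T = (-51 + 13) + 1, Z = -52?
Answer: 1779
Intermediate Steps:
T = -37 (T = -38 + 1 = -37)
T*Z + (-66 - 1*79) = -37*(-52) + (-66 - 1*79) = 1924 + (-66 - 79) = 1924 - 145 = 1779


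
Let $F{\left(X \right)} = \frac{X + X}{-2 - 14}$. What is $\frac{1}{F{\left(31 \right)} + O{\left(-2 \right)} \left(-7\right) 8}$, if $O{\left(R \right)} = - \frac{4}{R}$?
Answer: $- \frac{8}{927} \approx -0.00863$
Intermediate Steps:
$F{\left(X \right)} = - \frac{X}{8}$ ($F{\left(X \right)} = \frac{2 X}{-16} = 2 X \left(- \frac{1}{16}\right) = - \frac{X}{8}$)
$\frac{1}{F{\left(31 \right)} + O{\left(-2 \right)} \left(-7\right) 8} = \frac{1}{\left(- \frac{1}{8}\right) 31 + - \frac{4}{-2} \left(-7\right) 8} = \frac{1}{- \frac{31}{8} + \left(-4\right) \left(- \frac{1}{2}\right) \left(-7\right) 8} = \frac{1}{- \frac{31}{8} + 2 \left(-7\right) 8} = \frac{1}{- \frac{31}{8} - 112} = \frac{1}{- \frac{927}{8}} = - \frac{8}{927}$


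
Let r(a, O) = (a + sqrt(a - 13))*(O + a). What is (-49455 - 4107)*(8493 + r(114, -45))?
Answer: -876220758 - 3695778*sqrt(101) ≈ -9.1336e+8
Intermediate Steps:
r(a, O) = (O + a)*(a + sqrt(-13 + a)) (r(a, O) = (a + sqrt(-13 + a))*(O + a) = (O + a)*(a + sqrt(-13 + a)))
(-49455 - 4107)*(8493 + r(114, -45)) = (-49455 - 4107)*(8493 + (114**2 - 45*114 - 45*sqrt(-13 + 114) + 114*sqrt(-13 + 114))) = -53562*(8493 + (12996 - 5130 - 45*sqrt(101) + 114*sqrt(101))) = -53562*(8493 + (7866 + 69*sqrt(101))) = -53562*(16359 + 69*sqrt(101)) = -876220758 - 3695778*sqrt(101)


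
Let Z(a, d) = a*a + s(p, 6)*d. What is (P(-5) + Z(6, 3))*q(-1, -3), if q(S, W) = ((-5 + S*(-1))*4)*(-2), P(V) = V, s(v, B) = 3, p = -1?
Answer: 1280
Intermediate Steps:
Z(a, d) = a² + 3*d (Z(a, d) = a*a + 3*d = a² + 3*d)
q(S, W) = 40 + 8*S (q(S, W) = ((-5 - S)*4)*(-2) = (-20 - 4*S)*(-2) = 40 + 8*S)
(P(-5) + Z(6, 3))*q(-1, -3) = (-5 + (6² + 3*3))*(40 + 8*(-1)) = (-5 + (36 + 9))*(40 - 8) = (-5 + 45)*32 = 40*32 = 1280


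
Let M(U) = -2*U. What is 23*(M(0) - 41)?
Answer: -943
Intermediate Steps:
23*(M(0) - 41) = 23*(-2*0 - 41) = 23*(0 - 41) = 23*(-41) = -943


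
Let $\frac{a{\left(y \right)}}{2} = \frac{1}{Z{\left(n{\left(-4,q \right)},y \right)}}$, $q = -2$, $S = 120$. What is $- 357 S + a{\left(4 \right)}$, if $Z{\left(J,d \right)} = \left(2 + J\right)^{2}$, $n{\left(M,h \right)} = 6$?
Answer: $- \frac{1370879}{32} \approx -42840.0$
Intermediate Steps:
$a{\left(y \right)} = \frac{1}{32}$ ($a{\left(y \right)} = \frac{2}{\left(2 + 6\right)^{2}} = \frac{2}{8^{2}} = \frac{2}{64} = 2 \cdot \frac{1}{64} = \frac{1}{32}$)
$- 357 S + a{\left(4 \right)} = \left(-357\right) 120 + \frac{1}{32} = -42840 + \frac{1}{32} = - \frac{1370879}{32}$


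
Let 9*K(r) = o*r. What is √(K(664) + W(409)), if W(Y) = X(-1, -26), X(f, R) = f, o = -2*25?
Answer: I*√33209/3 ≈ 60.744*I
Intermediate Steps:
o = -50
W(Y) = -1
K(r) = -50*r/9 (K(r) = (-50*r)/9 = -50*r/9)
√(K(664) + W(409)) = √(-50/9*664 - 1) = √(-33200/9 - 1) = √(-33209/9) = I*√33209/3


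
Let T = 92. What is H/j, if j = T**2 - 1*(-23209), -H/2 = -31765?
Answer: 63530/31673 ≈ 2.0058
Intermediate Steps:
H = 63530 (H = -2*(-31765) = 63530)
j = 31673 (j = 92**2 - 1*(-23209) = 8464 + 23209 = 31673)
H/j = 63530/31673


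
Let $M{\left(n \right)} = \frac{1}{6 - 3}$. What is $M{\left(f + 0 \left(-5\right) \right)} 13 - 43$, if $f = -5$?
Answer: $- \frac{116}{3} \approx -38.667$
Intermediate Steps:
$M{\left(n \right)} = \frac{1}{3}$
$M{\left(f + 0 \left(-5\right) \right)} 13 - 43 = \frac{1}{3} \cdot 13 - 43 = \frac{13}{3} - 43 = - \frac{116}{3}$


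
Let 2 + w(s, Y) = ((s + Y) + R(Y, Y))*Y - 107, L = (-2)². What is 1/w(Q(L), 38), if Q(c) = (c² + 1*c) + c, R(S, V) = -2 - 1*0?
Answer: 1/2171 ≈ 0.00046062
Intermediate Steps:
R(S, V) = -2 (R(S, V) = -2 + 0 = -2)
L = 4
Q(c) = c² + 2*c (Q(c) = (c² + c) + c = (c + c²) + c = c² + 2*c)
w(s, Y) = -109 + Y*(-2 + Y + s) (w(s, Y) = -2 + (((s + Y) - 2)*Y - 107) = -2 + (((Y + s) - 2)*Y - 107) = -2 + ((-2 + Y + s)*Y - 107) = -2 + (Y*(-2 + Y + s) - 107) = -2 + (-107 + Y*(-2 + Y + s)) = -109 + Y*(-2 + Y + s))
1/w(Q(L), 38) = 1/(-109 + 38² - 2*38 + 38*(4*(2 + 4))) = 1/(-109 + 1444 - 76 + 38*(4*6)) = 1/(-109 + 1444 - 76 + 38*24) = 1/(-109 + 1444 - 76 + 912) = 1/2171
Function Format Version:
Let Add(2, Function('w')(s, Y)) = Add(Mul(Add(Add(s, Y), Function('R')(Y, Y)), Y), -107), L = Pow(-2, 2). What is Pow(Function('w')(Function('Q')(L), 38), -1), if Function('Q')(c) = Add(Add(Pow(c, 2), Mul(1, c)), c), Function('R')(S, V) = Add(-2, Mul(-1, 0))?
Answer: Rational(1, 2171) ≈ 0.00046062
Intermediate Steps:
Function('R')(S, V) = -2 (Function('R')(S, V) = Add(-2, 0) = -2)
L = 4
Function('Q')(c) = Add(Pow(c, 2), Mul(2, c)) (Function('Q')(c) = Add(Add(Pow(c, 2), c), c) = Add(Add(c, Pow(c, 2)), c) = Add(Pow(c, 2), Mul(2, c)))
Function('w')(s, Y) = Add(-109, Mul(Y, Add(-2, Y, s))) (Function('w')(s, Y) = Add(-2, Add(Mul(Add(Add(s, Y), -2), Y), -107)) = Add(-2, Add(Mul(Add(Add(Y, s), -2), Y), -107)) = Add(-2, Add(Mul(Add(-2, Y, s), Y), -107)) = Add(-2, Add(Mul(Y, Add(-2, Y, s)), -107)) = Add(-2, Add(-107, Mul(Y, Add(-2, Y, s)))) = Add(-109, Mul(Y, Add(-2, Y, s))))
Pow(Function('w')(Function('Q')(L), 38), -1) = Pow(Add(-109, Pow(38, 2), Mul(-2, 38), Mul(38, Mul(4, Add(2, 4)))), -1) = Pow(Add(-109, 1444, -76, Mul(38, Mul(4, 6))), -1) = Pow(Add(-109, 1444, -76, Mul(38, 24)), -1) = Pow(Add(-109, 1444, -76, 912), -1) = Pow(2171, -1) = Rational(1, 2171)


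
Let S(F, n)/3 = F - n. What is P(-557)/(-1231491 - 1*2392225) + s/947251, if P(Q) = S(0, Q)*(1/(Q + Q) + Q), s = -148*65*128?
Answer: -7160892972773/6865137209432 ≈ -1.0431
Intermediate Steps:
S(F, n) = -3*n + 3*F (S(F, n) = 3*(F - n) = -3*n + 3*F)
s = -1231360 (s = -9620*128 = -1231360)
P(Q) = -3*Q*(Q + 1/(2*Q)) (P(Q) = (-3*Q + 3*0)*(1/(Q + Q) + Q) = (-3*Q + 0)*(1/(2*Q) + Q) = (-3*Q)*(1/(2*Q) + Q) = (-3*Q)*(Q + 1/(2*Q)) = -3*Q*(Q + 1/(2*Q)))
P(-557)/(-1231491 - 1*2392225) + s/947251 = (-3/2 - 3*(-557)**2)/(-1231491 - 1*2392225) - 1231360/947251 = (-3/2 - 3*310249)/(-1231491 - 2392225) - 1231360*1/947251 = (-3/2 - 930747)/(-3623716) - 1231360/947251 = -1861497/2*(-1/3623716) - 1231360/947251 = 1861497/7247432 - 1231360/947251 = -7160892972773/6865137209432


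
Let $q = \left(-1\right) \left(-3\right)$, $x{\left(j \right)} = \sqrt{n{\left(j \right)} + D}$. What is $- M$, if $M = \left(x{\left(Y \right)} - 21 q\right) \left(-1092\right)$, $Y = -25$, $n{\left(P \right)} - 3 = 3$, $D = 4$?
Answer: $-68796 + 1092 \sqrt{10} \approx -65343.0$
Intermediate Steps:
$n{\left(P \right)} = 6$ ($n{\left(P \right)} = 3 + 3 = 6$)
$x{\left(j \right)} = \sqrt{10}$ ($x{\left(j \right)} = \sqrt{6 + 4} = \sqrt{10}$)
$q = 3$
$M = 68796 - 1092 \sqrt{10}$ ($M = \left(\sqrt{10} - 63\right) \left(-1092\right) = \left(-63 + \sqrt{10}\right) \left(-1092\right) = 68796 - 1092 \sqrt{10} \approx 65343.0$)
$- M = - (68796 - 1092 \sqrt{10}) = -68796 + 1092 \sqrt{10}$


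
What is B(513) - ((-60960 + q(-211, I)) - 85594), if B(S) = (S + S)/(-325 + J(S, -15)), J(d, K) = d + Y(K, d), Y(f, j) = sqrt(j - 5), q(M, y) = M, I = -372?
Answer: 426074869/2903 - 171*sqrt(127)/2903 ≈ 1.4677e+5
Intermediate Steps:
Y(f, j) = sqrt(-5 + j)
J(d, K) = d + sqrt(-5 + d)
B(S) = 2*S/(-325 + S + sqrt(-5 + S)) (B(S) = (S + S)/(-325 + (S + sqrt(-5 + S))) = (2*S)/(-325 + S + sqrt(-5 + S)) = 2*S/(-325 + S + sqrt(-5 + S)))
B(513) - ((-60960 + q(-211, I)) - 85594) = 2*513/(-325 + 513 + sqrt(-5 + 513)) - ((-60960 - 211) - 85594) = 2*513/(-325 + 513 + sqrt(508)) - (-61171 - 85594) = 2*513/(-325 + 513 + 2*sqrt(127)) - 1*(-146765) = 2*513/(188 + 2*sqrt(127)) + 146765 = 1026/(188 + 2*sqrt(127)) + 146765 = 146765 + 1026/(188 + 2*sqrt(127))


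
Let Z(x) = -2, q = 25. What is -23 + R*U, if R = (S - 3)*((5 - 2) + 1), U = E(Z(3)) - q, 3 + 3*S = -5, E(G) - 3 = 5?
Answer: 1087/3 ≈ 362.33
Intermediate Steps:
E(G) = 8 (E(G) = 3 + 5 = 8)
S = -8/3 (S = -1 + (1/3)*(-5) = -1 - 5/3 = -8/3 ≈ -2.6667)
U = -17 (U = 8 - 1*25 = 8 - 25 = -17)
R = -68/3 (R = (-8/3 - 3)*((5 - 2) + 1) = -17*(3 + 1)/3 = -17/3*4 = -68/3 ≈ -22.667)
-23 + R*U = -23 - 68/3*(-17) = -23 + 1156/3 = 1087/3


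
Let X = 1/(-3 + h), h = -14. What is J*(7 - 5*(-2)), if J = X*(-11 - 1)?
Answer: 12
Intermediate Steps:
X = -1/17 (X = 1/(-3 - 14) = 1/(-17) = -1/17 ≈ -0.058824)
J = 12/17 (J = -(-11 - 1)/17 = -1/17*(-12) = 12/17 ≈ 0.70588)
J*(7 - 5*(-2)) = 12*(7 - 5*(-2))/17 = 12*(7 + 10)/17 = (12/17)*17 = 12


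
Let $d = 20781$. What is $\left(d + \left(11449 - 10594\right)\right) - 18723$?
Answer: $2913$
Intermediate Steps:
$\left(d + \left(11449 - 10594\right)\right) - 18723 = \left(20781 + \left(11449 - 10594\right)\right) - 18723 = \left(20781 + 855\right) - 18723 = 21636 - 18723 = 2913$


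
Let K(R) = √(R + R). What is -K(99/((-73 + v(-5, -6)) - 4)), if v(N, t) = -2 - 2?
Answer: -I*√22/3 ≈ -1.5635*I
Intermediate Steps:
v(N, t) = -4
K(R) = √2*√R (K(R) = √(2*R) = √2*√R)
-K(99/((-73 + v(-5, -6)) - 4)) = -√2*√(99/((-73 - 4) - 4)) = -√2*√(99/(-77 - 4)) = -√2*√(99/(-81)) = -√2*√(99*(-1/81)) = -√2*√(-11/9) = -√2*I*√11/3 = -I*√22/3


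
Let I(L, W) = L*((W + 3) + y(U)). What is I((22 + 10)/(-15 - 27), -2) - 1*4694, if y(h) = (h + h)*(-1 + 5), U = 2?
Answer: -98846/21 ≈ -4707.0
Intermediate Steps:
y(h) = 8*h (y(h) = (2*h)*4 = 8*h)
I(L, W) = L*(19 + W) (I(L, W) = L*((W + 3) + 8*2) = L*((3 + W) + 16) = L*(19 + W))
I((22 + 10)/(-15 - 27), -2) - 1*4694 = ((22 + 10)/(-15 - 27))*(19 - 2) - 1*4694 = (32/(-42))*17 - 4694 = (32*(-1/42))*17 - 4694 = -16/21*17 - 4694 = -272/21 - 4694 = -98846/21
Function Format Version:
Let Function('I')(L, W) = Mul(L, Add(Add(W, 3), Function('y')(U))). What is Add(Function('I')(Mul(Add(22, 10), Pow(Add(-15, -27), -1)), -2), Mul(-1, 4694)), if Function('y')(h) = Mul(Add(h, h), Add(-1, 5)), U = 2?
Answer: Rational(-98846, 21) ≈ -4707.0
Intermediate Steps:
Function('y')(h) = Mul(8, h) (Function('y')(h) = Mul(Mul(2, h), 4) = Mul(8, h))
Function('I')(L, W) = Mul(L, Add(19, W)) (Function('I')(L, W) = Mul(L, Add(Add(W, 3), Mul(8, 2))) = Mul(L, Add(Add(3, W), 16)) = Mul(L, Add(19, W)))
Add(Function('I')(Mul(Add(22, 10), Pow(Add(-15, -27), -1)), -2), Mul(-1, 4694)) = Add(Mul(Mul(Add(22, 10), Pow(Add(-15, -27), -1)), Add(19, -2)), Mul(-1, 4694)) = Add(Mul(Mul(32, Pow(-42, -1)), 17), -4694) = Add(Mul(Mul(32, Rational(-1, 42)), 17), -4694) = Add(Mul(Rational(-16, 21), 17), -4694) = Add(Rational(-272, 21), -4694) = Rational(-98846, 21)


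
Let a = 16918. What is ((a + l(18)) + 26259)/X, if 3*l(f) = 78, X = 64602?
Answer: 14401/21534 ≈ 0.66876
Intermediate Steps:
l(f) = 26 (l(f) = (⅓)*78 = 26)
((a + l(18)) + 26259)/X = ((16918 + 26) + 26259)/64602 = (16944 + 26259)*(1/64602) = 43203*(1/64602) = 14401/21534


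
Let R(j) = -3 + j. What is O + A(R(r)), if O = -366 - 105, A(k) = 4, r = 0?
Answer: -467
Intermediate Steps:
O = -471
O + A(R(r)) = -471 + 4 = -467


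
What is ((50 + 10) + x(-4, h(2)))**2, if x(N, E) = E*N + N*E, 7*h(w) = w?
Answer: 163216/49 ≈ 3330.9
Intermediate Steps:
h(w) = w/7
x(N, E) = 2*E*N (x(N, E) = E*N + E*N = 2*E*N)
((50 + 10) + x(-4, h(2)))**2 = ((50 + 10) + 2*((1/7)*2)*(-4))**2 = (60 + 2*(2/7)*(-4))**2 = (60 - 16/7)**2 = (404/7)**2 = 163216/49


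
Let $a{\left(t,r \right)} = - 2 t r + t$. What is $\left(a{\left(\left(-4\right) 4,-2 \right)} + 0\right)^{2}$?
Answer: $6400$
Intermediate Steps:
$a{\left(t,r \right)} = t - 2 r t$ ($a{\left(t,r \right)} = - 2 r t + t = t - 2 r t$)
$\left(a{\left(\left(-4\right) 4,-2 \right)} + 0\right)^{2} = \left(\left(-4\right) 4 \left(1 - -4\right) + 0\right)^{2} = \left(- 16 \left(1 + 4\right) + 0\right)^{2} = \left(\left(-16\right) 5 + 0\right)^{2} = \left(-80 + 0\right)^{2} = \left(-80\right)^{2} = 6400$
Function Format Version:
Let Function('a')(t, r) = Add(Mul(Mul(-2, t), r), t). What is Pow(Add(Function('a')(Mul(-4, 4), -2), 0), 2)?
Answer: 6400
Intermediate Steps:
Function('a')(t, r) = Add(t, Mul(-2, r, t)) (Function('a')(t, r) = Add(Mul(-2, r, t), t) = Add(t, Mul(-2, r, t)))
Pow(Add(Function('a')(Mul(-4, 4), -2), 0), 2) = Pow(Add(Mul(Mul(-4, 4), Add(1, Mul(-2, -2))), 0), 2) = Pow(Add(Mul(-16, Add(1, 4)), 0), 2) = Pow(Add(Mul(-16, 5), 0), 2) = Pow(Add(-80, 0), 2) = Pow(-80, 2) = 6400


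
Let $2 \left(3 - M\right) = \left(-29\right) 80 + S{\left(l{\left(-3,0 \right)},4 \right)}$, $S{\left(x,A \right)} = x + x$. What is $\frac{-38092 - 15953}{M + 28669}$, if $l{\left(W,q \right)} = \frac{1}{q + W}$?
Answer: $- \frac{162135}{89497} \approx -1.8116$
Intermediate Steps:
$l{\left(W,q \right)} = \frac{1}{W + q}$
$S{\left(x,A \right)} = 2 x$
$M = \frac{3490}{3}$ ($M = 3 - \frac{\left(-29\right) 80 + \frac{2}{-3 + 0}}{2} = 3 - \frac{-2320 + \frac{2}{-3}}{2} = 3 - \frac{-2320 + 2 \left(- \frac{1}{3}\right)}{2} = 3 - \frac{-2320 - \frac{2}{3}}{2} = 3 - - \frac{3481}{3} = 3 + \frac{3481}{3} = \frac{3490}{3} \approx 1163.3$)
$\frac{-38092 - 15953}{M + 28669} = \frac{-38092 - 15953}{\frac{3490}{3} + 28669} = - \frac{54045}{\frac{89497}{3}} = \left(-54045\right) \frac{3}{89497} = - \frac{162135}{89497}$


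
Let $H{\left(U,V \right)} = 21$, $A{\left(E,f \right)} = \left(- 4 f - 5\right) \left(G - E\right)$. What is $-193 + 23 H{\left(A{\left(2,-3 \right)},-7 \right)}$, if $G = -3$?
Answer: $290$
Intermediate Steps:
$A{\left(E,f \right)} = \left(-5 - 4 f\right) \left(-3 - E\right)$ ($A{\left(E,f \right)} = \left(- 4 f - 5\right) \left(-3 - E\right) = \left(-5 - 4 f\right) \left(-3 - E\right)$)
$-193 + 23 H{\left(A{\left(2,-3 \right)},-7 \right)} = -193 + 23 \cdot 21 = -193 + 483 = 290$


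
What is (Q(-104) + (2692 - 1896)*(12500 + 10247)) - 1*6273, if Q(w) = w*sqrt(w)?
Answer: 18100339 - 208*I*sqrt(26) ≈ 1.81e+7 - 1060.6*I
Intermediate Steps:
Q(w) = w**(3/2)
(Q(-104) + (2692 - 1896)*(12500 + 10247)) - 1*6273 = ((-104)**(3/2) + (2692 - 1896)*(12500 + 10247)) - 1*6273 = (-208*I*sqrt(26) + 796*22747) - 6273 = (-208*I*sqrt(26) + 18106612) - 6273 = (18106612 - 208*I*sqrt(26)) - 6273 = 18100339 - 208*I*sqrt(26)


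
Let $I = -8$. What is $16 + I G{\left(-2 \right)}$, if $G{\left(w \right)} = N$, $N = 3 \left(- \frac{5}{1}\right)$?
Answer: $136$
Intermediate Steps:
$N = -15$ ($N = 3 \left(\left(-5\right) 1\right) = 3 \left(-5\right) = -15$)
$G{\left(w \right)} = -15$
$16 + I G{\left(-2 \right)} = 16 - -120 = 16 + 120 = 136$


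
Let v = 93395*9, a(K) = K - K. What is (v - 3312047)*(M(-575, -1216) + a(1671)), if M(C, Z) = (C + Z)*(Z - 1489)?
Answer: -11973526075260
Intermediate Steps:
a(K) = 0
v = 840555
M(C, Z) = (-1489 + Z)*(C + Z) (M(C, Z) = (C + Z)*(-1489 + Z) = (-1489 + Z)*(C + Z))
(v - 3312047)*(M(-575, -1216) + a(1671)) = (840555 - 3312047)*(((-1216)**2 - 1489*(-575) - 1489*(-1216) - 575*(-1216)) + 0) = -2471492*((1478656 + 856175 + 1810624 + 699200) + 0) = -2471492*(4844655 + 0) = -2471492*4844655 = -11973526075260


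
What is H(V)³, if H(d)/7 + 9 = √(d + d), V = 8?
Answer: -42875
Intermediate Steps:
H(d) = -63 + 7*√2*√d (H(d) = -63 + 7*√(d + d) = -63 + 7*√(2*d) = -63 + 7*(√2*√d) = -63 + 7*√2*√d)
H(V)³ = (-63 + 7*√2*√8)³ = (-63 + 7*√2*(2*√2))³ = (-63 + 28)³ = (-35)³ = -42875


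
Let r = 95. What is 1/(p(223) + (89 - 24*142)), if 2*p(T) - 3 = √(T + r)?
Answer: -13270/44022907 - 2*√318/44022907 ≈ -0.00030224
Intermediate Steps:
p(T) = 3/2 + √(95 + T)/2 (p(T) = 3/2 + √(T + 95)/2 = 3/2 + √(95 + T)/2)
1/(p(223) + (89 - 24*142)) = 1/((3/2 + √(95 + 223)/2) + (89 - 24*142)) = 1/((3/2 + √318/2) + (89 - 3408)) = 1/((3/2 + √318/2) - 3319) = 1/(-6635/2 + √318/2)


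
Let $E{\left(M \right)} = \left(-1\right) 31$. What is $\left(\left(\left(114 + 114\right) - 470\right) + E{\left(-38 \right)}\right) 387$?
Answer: $-105651$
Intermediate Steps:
$E{\left(M \right)} = -31$
$\left(\left(\left(114 + 114\right) - 470\right) + E{\left(-38 \right)}\right) 387 = \left(\left(\left(114 + 114\right) - 470\right) - 31\right) 387 = \left(\left(228 - 470\right) - 31\right) 387 = \left(-242 - 31\right) 387 = \left(-273\right) 387 = -105651$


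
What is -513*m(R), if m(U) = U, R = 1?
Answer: -513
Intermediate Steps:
-513*m(R) = -513*1 = -513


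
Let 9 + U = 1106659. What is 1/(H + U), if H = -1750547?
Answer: -1/643897 ≈ -1.5530e-6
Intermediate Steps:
U = 1106650 (U = -9 + 1106659 = 1106650)
1/(H + U) = 1/(-1750547 + 1106650) = 1/(-643897) = -1/643897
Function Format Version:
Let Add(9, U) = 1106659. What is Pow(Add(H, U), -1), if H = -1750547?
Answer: Rational(-1, 643897) ≈ -1.5530e-6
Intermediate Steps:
U = 1106650 (U = Add(-9, 1106659) = 1106650)
Pow(Add(H, U), -1) = Pow(Add(-1750547, 1106650), -1) = Pow(-643897, -1) = Rational(-1, 643897)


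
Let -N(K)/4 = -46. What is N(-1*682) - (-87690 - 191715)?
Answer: 279589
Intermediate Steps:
N(K) = 184 (N(K) = -4*(-46) = 184)
N(-1*682) - (-87690 - 191715) = 184 - (-87690 - 191715) = 184 - 1*(-279405) = 184 + 279405 = 279589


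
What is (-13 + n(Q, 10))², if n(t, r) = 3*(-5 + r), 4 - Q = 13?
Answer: 4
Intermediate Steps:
Q = -9 (Q = 4 - 1*13 = 4 - 13 = -9)
n(t, r) = -15 + 3*r
(-13 + n(Q, 10))² = (-13 + (-15 + 3*10))² = (-13 + (-15 + 30))² = (-13 + 15)² = 2² = 4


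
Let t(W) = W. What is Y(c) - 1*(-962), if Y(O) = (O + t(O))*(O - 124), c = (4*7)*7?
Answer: 29186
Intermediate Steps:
c = 196 (c = 28*7 = 196)
Y(O) = 2*O*(-124 + O) (Y(O) = (O + O)*(O - 124) = (2*O)*(-124 + O) = 2*O*(-124 + O))
Y(c) - 1*(-962) = 2*196*(-124 + 196) - 1*(-962) = 2*196*72 + 962 = 28224 + 962 = 29186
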